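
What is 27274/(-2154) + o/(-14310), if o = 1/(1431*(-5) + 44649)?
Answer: -2438928084419/192617551260 ≈ -12.662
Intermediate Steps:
o = 1/37494 (o = 1/(-7155 + 44649) = 1/37494 ≈ 2.6671e-5)
27274/(-2154) + o/(-14310) = 27274/(-2154) + (1/37494)/(-14310) = 27274*(-1/2154) + (1/37494)*(-1/14310) = -13637/1077 - 1/536539140 = -2438928084419/192617551260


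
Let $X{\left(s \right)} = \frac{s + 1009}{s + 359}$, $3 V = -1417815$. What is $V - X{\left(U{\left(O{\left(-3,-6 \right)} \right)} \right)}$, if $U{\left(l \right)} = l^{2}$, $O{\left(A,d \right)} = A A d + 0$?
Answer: $- \frac{61911412}{131} \approx -4.7261 \cdot 10^{5}$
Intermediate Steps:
$V = -472605$ ($V = \frac{1}{3} \left(-1417815\right) = -472605$)
$O{\left(A,d \right)} = d A^{2}$ ($O{\left(A,d \right)} = A^{2} d + 0 = d A^{2} + 0 = d A^{2}$)
$X{\left(s \right)} = \frac{1009 + s}{359 + s}$
$V - X{\left(U{\left(O{\left(-3,-6 \right)} \right)} \right)} = -472605 - \frac{1009 + \left(- 6 \left(-3\right)^{2}\right)^{2}}{359 + \left(- 6 \left(-3\right)^{2}\right)^{2}} = -472605 - \frac{1009 + \left(\left(-6\right) 9\right)^{2}}{359 + \left(\left(-6\right) 9\right)^{2}} = -472605 - \frac{1009 + \left(-54\right)^{2}}{359 + \left(-54\right)^{2}} = -472605 - \frac{1009 + 2916}{359 + 2916} = -472605 - \frac{1}{3275} \cdot 3925 = -472605 - \frac{157}{131} = - \frac{61911412}{131}$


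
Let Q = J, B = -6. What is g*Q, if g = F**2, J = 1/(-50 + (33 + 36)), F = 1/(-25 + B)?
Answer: 1/18259 ≈ 5.4768e-5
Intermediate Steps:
F = -1/31 (F = 1/(-25 - 6) = 1/(-31) = -1/31 ≈ -0.032258)
J = 1/19 (J = 1/(-50 + 69) = 1/19 ≈ 0.052632)
g = 1/961 (g = (-1/31)**2 = 1/961 ≈ 0.0010406)
Q = 1/19 ≈ 0.052632
g*Q = (1/961)*(1/19) = 1/18259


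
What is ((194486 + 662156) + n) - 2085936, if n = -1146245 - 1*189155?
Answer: -2564694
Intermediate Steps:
n = -1335400 (n = -1146245 - 189155 = -1335400)
((194486 + 662156) + n) - 2085936 = ((194486 + 662156) - 1335400) - 2085936 = (856642 - 1335400) - 2085936 = -478758 - 2085936 = -2564694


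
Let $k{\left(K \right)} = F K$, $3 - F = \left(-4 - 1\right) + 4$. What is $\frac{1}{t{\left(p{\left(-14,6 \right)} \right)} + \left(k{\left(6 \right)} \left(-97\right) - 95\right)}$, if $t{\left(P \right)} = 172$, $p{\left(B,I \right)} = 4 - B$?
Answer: $- \frac{1}{2251} \approx -0.00044425$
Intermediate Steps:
$F = 4$ ($F = 3 - \left(\left(-4 - 1\right) + 4\right) = 3 - \left(-5 + 4\right) = 3 - -1 = 3 + 1 = 4$)
$k{\left(K \right)} = 4 K$
$\frac{1}{t{\left(p{\left(-14,6 \right)} \right)} + \left(k{\left(6 \right)} \left(-97\right) - 95\right)} = \frac{1}{172 + \left(4 \cdot 6 \left(-97\right) - 95\right)} = \frac{1}{172 + \left(24 \left(-97\right) - 95\right)} = \frac{1}{172 - 2423} = \frac{1}{-2251} = - \frac{1}{2251}$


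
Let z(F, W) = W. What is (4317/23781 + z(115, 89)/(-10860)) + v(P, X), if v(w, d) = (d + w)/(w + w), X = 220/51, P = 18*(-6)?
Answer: 25817099123/39514033980 ≈ 0.65337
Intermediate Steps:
P = -108
X = 220/51 (X = 220*(1/51) = 220/51 ≈ 4.3137)
v(w, d) = (d + w)/(2*w) (v(w, d) = (d + w)/((2*w)) = (d + w)*(1/(2*w)) = (d + w)/(2*w))
(4317/23781 + z(115, 89)/(-10860)) + v(P, X) = (4317/23781 + 89/(-10860)) + (½)*(220/51 - 108)/(-108) = (4317*(1/23781) + 89*(-1/10860)) + (½)*(-1/108)*(-5288/51) = (1439/7927 - 89/10860) + 661/1377 = 14922037/86087220 + 661/1377 = 25817099123/39514033980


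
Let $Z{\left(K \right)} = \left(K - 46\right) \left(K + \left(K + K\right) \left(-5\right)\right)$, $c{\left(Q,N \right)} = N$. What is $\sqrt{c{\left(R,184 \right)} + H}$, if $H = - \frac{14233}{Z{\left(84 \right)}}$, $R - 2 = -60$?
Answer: $\frac{\sqrt{4229547630}}{4788} \approx 13.583$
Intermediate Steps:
$R = -58$ ($R = 2 - 60 = -58$)
$Z{\left(K \right)} = - 9 K \left(-46 + K\right)$ ($Z{\left(K \right)} = \left(-46 + K\right) \left(K + 2 K \left(-5\right)\right) = \left(-46 + K\right) \left(K - 10 K\right) = \left(-46 + K\right) \left(- 9 K\right) = - 9 K \left(-46 + K\right)$)
$H = \frac{14233}{28728}$ ($H = - \frac{14233}{9 \cdot 84 \left(46 - 84\right)} = - \frac{14233}{9 \cdot 84 \left(-38\right)} = - \frac{14233}{-28728} = \left(-14233\right) \left(- \frac{1}{28728}\right) = \frac{14233}{28728} \approx 0.49544$)
$\sqrt{c{\left(R,184 \right)} + H} = \sqrt{184 + \frac{14233}{28728}} = \sqrt{\frac{5300185}{28728}} = \frac{\sqrt{4229547630}}{4788}$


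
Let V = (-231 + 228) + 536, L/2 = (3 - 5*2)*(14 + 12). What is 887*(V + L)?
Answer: 149903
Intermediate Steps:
L = -364 (L = 2*((3 - 5*2)*(14 + 12)) = 2*((3 - 10)*26) = 2*(-7*26) = 2*(-182) = -364)
V = 533 (V = -3 + 536 = 533)
887*(V + L) = 887*(533 - 364) = 887*169 = 149903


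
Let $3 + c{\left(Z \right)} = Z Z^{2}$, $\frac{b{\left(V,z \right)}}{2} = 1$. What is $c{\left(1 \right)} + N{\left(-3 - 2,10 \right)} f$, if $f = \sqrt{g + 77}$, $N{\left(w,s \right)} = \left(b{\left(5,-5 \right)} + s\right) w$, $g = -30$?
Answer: $-2 - 60 \sqrt{47} \approx -413.34$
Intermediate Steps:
$b{\left(V,z \right)} = 2$ ($b{\left(V,z \right)} = 2 \cdot 1 = 2$)
$c{\left(Z \right)} = -3 + Z^{3}$ ($c{\left(Z \right)} = -3 + Z Z^{2} = -3 + Z^{3}$)
$N{\left(w,s \right)} = w \left(2 + s\right)$ ($N{\left(w,s \right)} = \left(2 + s\right) w = w \left(2 + s\right)$)
$f = \sqrt{47}$ ($f = \sqrt{-30 + 77} = \sqrt{47} \approx 6.8557$)
$c{\left(1 \right)} + N{\left(-3 - 2,10 \right)} f = \left(-3 + 1^{3}\right) + \left(-3 - 2\right) \left(2 + 10\right) \sqrt{47} = \left(-3 + 1\right) + \left(-3 - 2\right) 12 \sqrt{47} = -2 + \left(-5\right) 12 \sqrt{47} = -2 - 60 \sqrt{47}$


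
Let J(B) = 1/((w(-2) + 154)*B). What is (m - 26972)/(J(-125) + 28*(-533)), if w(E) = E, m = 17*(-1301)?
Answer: 310897000/94518667 ≈ 3.2893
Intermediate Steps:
m = -22117
J(B) = 1/(152*B) (J(B) = 1/((-2 + 154)*B) = 1/(152*B))
(m - 26972)/(J(-125) + 28*(-533)) = (-22117 - 26972)/((1/152)/(-125) + 28*(-533)) = -49089/((1/152)*(-1/125) - 14924) = -49089/(-1/19000 - 14924) = -49089/(-283556001/19000) = -49089*(-19000/283556001) = 310897000/94518667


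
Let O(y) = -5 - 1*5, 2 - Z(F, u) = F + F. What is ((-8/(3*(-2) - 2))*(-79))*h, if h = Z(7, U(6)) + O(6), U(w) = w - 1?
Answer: 1738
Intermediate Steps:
U(w) = -1 + w
Z(F, u) = 2 - 2*F (Z(F, u) = 2 - (F + F) = 2 - 2*F)
O(y) = -10 (O(y) = -5 - 5 = -10)
h = -22 (h = (2 - 2*7) - 10 = (2 - 14) - 10 = -12 - 10 = -22)
((-8/(3*(-2) - 2))*(-79))*h = ((-8/(3*(-2) - 2))*(-79))*(-22) = ((-8/(-6 - 2))*(-79))*(-22) = ((-8/(-8))*(-79))*(-22) = (-⅛*(-8)*(-79))*(-22) = (1*(-79))*(-22) = -79*(-22) = 1738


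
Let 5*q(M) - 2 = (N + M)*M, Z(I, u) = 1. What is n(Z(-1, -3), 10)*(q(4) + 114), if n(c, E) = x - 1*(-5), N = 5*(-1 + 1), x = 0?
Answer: 588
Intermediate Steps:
N = 0 (N = 5*0 = 0)
n(c, E) = 5 (n(c, E) = 0 - 1*(-5) = 0 + 5 = 5)
q(M) = 2/5 + M**2/5 (q(M) = 2/5 + ((0 + M)*M)/5 = 2/5 + (M*M)/5 = 2/5 + M**2/5)
n(Z(-1, -3), 10)*(q(4) + 114) = 5*((2/5 + (1/5)*4**2) + 114) = 5*((2/5 + (1/5)*16) + 114) = 5*((2/5 + 16/5) + 114) = 5*(18/5 + 114) = 5*(588/5) = 588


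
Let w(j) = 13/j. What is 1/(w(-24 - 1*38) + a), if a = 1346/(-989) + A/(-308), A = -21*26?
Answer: 337249/68151 ≈ 4.9486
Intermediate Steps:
A = -546
a = 8959/21758 (a = 1346/(-989) - 546/(-308) = 1346*(-1/989) - 546*(-1/308) = -1346/989 + 39/22 = 8959/21758 ≈ 0.41176)
1/(w(-24 - 1*38) + a) = 1/(13/(-24 - 1*38) + 8959/21758) = 1/(13/(-24 - 38) + 8959/21758) = 1/(13/(-62) + 8959/21758) = 1/(13*(-1/62) + 8959/21758) = 1/(-13/62 + 8959/21758) = 1/(68151/337249) = 337249/68151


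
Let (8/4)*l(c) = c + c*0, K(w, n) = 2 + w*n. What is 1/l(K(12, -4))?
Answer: -1/23 ≈ -0.043478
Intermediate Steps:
K(w, n) = 2 + n*w
l(c) = c/2 (l(c) = (c + c*0)/2 = (c + 0)/2 = c/2)
1/l(K(12, -4)) = 1/((2 - 4*12)/2) = 1/((2 - 48)/2) = 1/((½)*(-46)) = 1/(-23) = -1/23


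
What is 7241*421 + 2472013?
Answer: 5520474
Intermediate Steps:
7241*421 + 2472013 = 3048461 + 2472013 = 5520474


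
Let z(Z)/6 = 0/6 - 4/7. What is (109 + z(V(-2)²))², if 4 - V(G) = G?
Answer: 546121/49 ≈ 11145.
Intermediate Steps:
V(G) = 4 - G
z(Z) = -24/7 (z(Z) = 6*(0/6 - 4/7) = 6*(0*(⅙) - 4*⅐) = 6*(0 - 4/7) = 6*(-4/7) = -24/7)
(109 + z(V(-2)²))² = (109 - 24/7)² = (739/7)² = 546121/49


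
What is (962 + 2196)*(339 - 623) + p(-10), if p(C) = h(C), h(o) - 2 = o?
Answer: -896880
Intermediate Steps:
h(o) = 2 + o
p(C) = 2 + C
(962 + 2196)*(339 - 623) + p(-10) = (962 + 2196)*(339 - 623) + (2 - 10) = 3158*(-284) - 8 = -896872 - 8 = -896880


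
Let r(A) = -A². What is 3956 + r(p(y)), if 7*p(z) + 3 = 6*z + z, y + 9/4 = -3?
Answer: 3076223/784 ≈ 3923.8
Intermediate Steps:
y = -21/4 (y = -9/4 - 3 = -21/4 ≈ -5.2500)
p(z) = -3/7 + z (p(z) = -3/7 + (6*z + z)/7 = -3/7 + (7*z)/7 = -3/7 + z)
3956 + r(p(y)) = 3956 - (-3/7 - 21/4)² = 3956 - (-159/28)² = 3956 - 1*25281/784 = 3956 - 25281/784 = 3076223/784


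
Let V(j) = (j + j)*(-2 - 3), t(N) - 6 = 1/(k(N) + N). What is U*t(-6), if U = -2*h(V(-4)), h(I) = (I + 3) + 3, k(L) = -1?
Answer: -3772/7 ≈ -538.86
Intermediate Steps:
t(N) = 6 + 1/(-1 + N)
V(j) = -10*j (V(j) = (2*j)*(-5) = -10*j)
h(I) = 6 + I (h(I) = (3 + I) + 3 = 6 + I)
U = -92 (U = -2*(6 - 10*(-4)) = -2*(6 + 40) = -2*46 = -92)
U*t(-6) = -92*(-5 + 6*(-6))/(-1 - 6) = -92*(-5 - 36)/(-7) = -(-92)*(-41)/7 = -92*41/7 = -3772/7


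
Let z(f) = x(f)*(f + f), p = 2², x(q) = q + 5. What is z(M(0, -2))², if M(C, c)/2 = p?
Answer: 43264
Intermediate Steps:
x(q) = 5 + q
p = 4
M(C, c) = 8 (M(C, c) = 2*4 = 8)
z(f) = 2*f*(5 + f) (z(f) = (5 + f)*(f + f) = (5 + f)*(2*f) = 2*f*(5 + f))
z(M(0, -2))² = (2*8*(5 + 8))² = (2*8*13)² = 208² = 43264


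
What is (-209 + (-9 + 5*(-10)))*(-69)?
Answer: 18492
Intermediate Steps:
(-209 + (-9 + 5*(-10)))*(-69) = (-209 + (-9 - 50))*(-69) = (-209 - 59)*(-69) = -268*(-69) = 18492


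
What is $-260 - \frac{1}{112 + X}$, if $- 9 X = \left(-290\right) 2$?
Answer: $- \frac{412889}{1588} \approx -260.01$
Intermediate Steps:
$X = \frac{580}{9}$ ($X = - \frac{\left(-290\right) 2}{9} = \left(- \frac{1}{9}\right) \left(-580\right) = \frac{580}{9} \approx 64.444$)
$-260 - \frac{1}{112 + X} = -260 - \frac{1}{112 + \frac{580}{9}} = -260 - \frac{1}{\frac{1588}{9}} = -260 - \frac{9}{1588} = - \frac{412889}{1588}$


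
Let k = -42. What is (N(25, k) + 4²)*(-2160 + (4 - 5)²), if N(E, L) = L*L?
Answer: -3843020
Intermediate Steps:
N(E, L) = L²
(N(25, k) + 4²)*(-2160 + (4 - 5)²) = ((-42)² + 4²)*(-2160 + (4 - 5)²) = (1764 + 16)*(-2160 + (-1)²) = 1780*(-2160 + 1) = 1780*(-2159) = -3843020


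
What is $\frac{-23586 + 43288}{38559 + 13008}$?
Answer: $\frac{19702}{51567} \approx 0.38207$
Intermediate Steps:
$\frac{-23586 + 43288}{38559 + 13008} = \frac{19702}{51567}$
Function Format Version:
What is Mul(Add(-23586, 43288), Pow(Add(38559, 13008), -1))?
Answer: Rational(19702, 51567) ≈ 0.38207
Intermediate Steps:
Mul(Add(-23586, 43288), Pow(Add(38559, 13008), -1)) = Mul(19702, Pow(51567, -1)) = Mul(19702, Rational(1, 51567)) = Rational(19702, 51567)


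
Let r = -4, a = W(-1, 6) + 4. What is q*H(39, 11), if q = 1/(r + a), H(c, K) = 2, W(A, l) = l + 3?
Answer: 2/9 ≈ 0.22222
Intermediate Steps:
W(A, l) = 3 + l
a = 13 (a = (3 + 6) + 4 = 9 + 4 = 13)
q = 1/9 (q = 1/(-4 + 13) = 1/9 ≈ 0.11111)
q*H(39, 11) = (1/9)*2 = 2/9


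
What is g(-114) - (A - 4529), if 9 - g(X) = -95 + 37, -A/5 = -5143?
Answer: -21119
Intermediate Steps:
A = 25715 (A = -5*(-5143) = 25715)
g(X) = 67 (g(X) = 9 - (-95 + 37) = 9 - 1*(-58) = 9 + 58 = 67)
g(-114) - (A - 4529) = 67 - (25715 - 4529) = 67 - 1*21186 = 67 - 21186 = -21119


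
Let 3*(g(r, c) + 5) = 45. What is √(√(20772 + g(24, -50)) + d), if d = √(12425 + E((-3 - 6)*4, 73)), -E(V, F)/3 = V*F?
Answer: √(√20309 + √20782) ≈ 16.931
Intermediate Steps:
g(r, c) = 10 (g(r, c) = -5 + (⅓)*45 = -5 + 15 = 10)
E(V, F) = -3*F*V (E(V, F) = -3*V*F = -3*F*V)
d = √20309 (d = √(12425 - 3*73*(-3 - 6)*4) = √(12425 - 3*73*(-9*4)) = √(12425 - 3*73*(-36)) = √(12425 + 7884) = √20309 ≈ 142.51)
√(√(20772 + g(24, -50)) + d) = √(√(20772 + 10) + √20309) = √(√20782 + √20309) = √(√20309 + √20782)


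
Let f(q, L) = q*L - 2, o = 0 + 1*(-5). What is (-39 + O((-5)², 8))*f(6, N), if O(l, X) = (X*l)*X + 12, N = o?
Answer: -50336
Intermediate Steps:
o = -5 (o = 0 - 5 = -5)
N = -5
f(q, L) = -2 + L*q (f(q, L) = L*q - 2 = -2 + L*q)
O(l, X) = 12 + l*X² (O(l, X) = l*X² + 12 = 12 + l*X²)
(-39 + O((-5)², 8))*f(6, N) = (-39 + (12 + (-5)²*8²))*(-2 - 5*6) = (-39 + (12 + 25*64))*(-2 - 30) = (-39 + (12 + 1600))*(-32) = (-39 + 1612)*(-32) = 1573*(-32) = -50336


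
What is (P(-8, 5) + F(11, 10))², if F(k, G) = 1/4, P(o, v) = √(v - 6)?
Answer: -15/16 + I/2 ≈ -0.9375 + 0.5*I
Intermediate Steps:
P(o, v) = √(-6 + v)
F(k, G) = ¼
(P(-8, 5) + F(11, 10))² = (√(-6 + 5) + ¼)² = (√(-1) + ¼)² = (I + ¼)² = (¼ + I)²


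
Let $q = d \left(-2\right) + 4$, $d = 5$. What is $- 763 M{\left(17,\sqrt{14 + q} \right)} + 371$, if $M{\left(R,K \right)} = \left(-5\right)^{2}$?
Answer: $-18704$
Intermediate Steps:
$q = -6$ ($q = 5 \left(-2\right) + 4 = -10 + 4 = -6$)
$M{\left(R,K \right)} = 25$
$- 763 M{\left(17,\sqrt{14 + q} \right)} + 371 = \left(-763\right) 25 + 371 = -19075 + 371 = -18704$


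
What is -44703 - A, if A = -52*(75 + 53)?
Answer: -38047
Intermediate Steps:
A = -6656 (A = -52*128 = -6656)
-44703 - A = -44703 - 1*(-6656) = -44703 + 6656 = -38047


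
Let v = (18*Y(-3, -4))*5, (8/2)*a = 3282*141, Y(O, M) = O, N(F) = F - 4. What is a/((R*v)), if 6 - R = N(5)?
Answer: -25709/300 ≈ -85.697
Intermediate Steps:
N(F) = -4 + F
R = 5 (R = 6 - (-4 + 5) = 6 - 1*1 = 6 - 1 = 5)
a = 231381/2 (a = (3282*141)/4 = (1/4)*462762 = 231381/2 ≈ 1.1569e+5)
v = -270 (v = (18*(-3))*5 = -54*5 = -270)
a/((R*v)) = 231381/(2*((5*(-270)))) = (231381/2)/(-1350) = (231381/2)*(-1/1350) = -25709/300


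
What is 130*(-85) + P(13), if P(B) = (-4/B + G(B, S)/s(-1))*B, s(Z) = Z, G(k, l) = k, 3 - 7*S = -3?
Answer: -11223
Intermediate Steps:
S = 6/7 (S = 3/7 - ⅐*(-3) = 3/7 + 3/7 = 6/7 ≈ 0.85714)
P(B) = B*(-B - 4/B) (P(B) = (-4/B + B/(-1))*B = (-4/B + B*(-1))*B = (-4/B - B)*B = (-B - 4/B)*B = B*(-B - 4/B))
130*(-85) + P(13) = 130*(-85) + (-4 - 1*13²) = -11050 + (-4 - 1*169) = -11050 + (-4 - 169) = -11050 - 173 = -11223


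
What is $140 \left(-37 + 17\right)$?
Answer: $-2800$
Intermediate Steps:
$140 \left(-37 + 17\right) = 140 \left(-20\right) = -2800$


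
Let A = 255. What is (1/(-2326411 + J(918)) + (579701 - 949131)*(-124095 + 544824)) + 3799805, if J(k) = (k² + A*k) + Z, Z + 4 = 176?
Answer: -194193273315317626/1249425 ≈ -1.5543e+11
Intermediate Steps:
Z = 172 (Z = -4 + 176 = 172)
J(k) = 172 + k² + 255*k (J(k) = (k² + 255*k) + 172 = 172 + k² + 255*k)
(1/(-2326411 + J(918)) + (579701 - 949131)*(-124095 + 544824)) + 3799805 = (1/(-2326411 + (172 + 918² + 255*918)) + (579701 - 949131)*(-124095 + 544824)) + 3799805 = (1/(-2326411 + (172 + 842724 + 234090)) - 369430*420729) + 3799805 = (1/(-2326411 + 1076986) - 155429914470) + 3799805 = (1/(-1249425) - 155429914470) + 3799805 = (-1/1249425 - 155429914470) + 3799805 = -194198020886679751/1249425 + 3799805 = -194193273315317626/1249425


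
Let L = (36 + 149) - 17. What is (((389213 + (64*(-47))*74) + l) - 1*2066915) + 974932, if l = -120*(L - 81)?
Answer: -935802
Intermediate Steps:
L = 168 (L = 185 - 17 = 168)
l = -10440 (l = -120*(168 - 81) = -120*87 = -10440)
(((389213 + (64*(-47))*74) + l) - 1*2066915) + 974932 = (((389213 + (64*(-47))*74) - 10440) - 1*2066915) + 974932 = (((389213 - 3008*74) - 10440) - 2066915) + 974932 = (((389213 - 222592) - 10440) - 2066915) + 974932 = ((166621 - 10440) - 2066915) + 974932 = (156181 - 2066915) + 974932 = -1910734 + 974932 = -935802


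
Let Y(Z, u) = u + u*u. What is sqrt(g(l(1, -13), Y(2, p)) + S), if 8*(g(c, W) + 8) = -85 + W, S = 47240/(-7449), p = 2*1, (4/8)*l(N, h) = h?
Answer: I*sqrt(21499706046)/29796 ≈ 4.9211*I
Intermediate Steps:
l(N, h) = 2*h
p = 2
Y(Z, u) = u + u**2
S = -47240/7449 (S = 47240*(-1/7449) = -47240/7449 ≈ -6.3418)
g(c, W) = -149/8 + W/8 (g(c, W) = -8 + (-85 + W)/8 = -8 + (-85/8 + W/8) = -149/8 + W/8)
sqrt(g(l(1, -13), Y(2, p)) + S) = sqrt((-149/8 + (2*(1 + 2))/8) - 47240/7449) = sqrt((-149/8 + (2*3)/8) - 47240/7449) = sqrt((-149/8 + (1/8)*6) - 47240/7449) = sqrt((-149/8 + 3/4) - 47240/7449) = sqrt(-143/8 - 47240/7449) = sqrt(-1443127/59592) = I*sqrt(21499706046)/29796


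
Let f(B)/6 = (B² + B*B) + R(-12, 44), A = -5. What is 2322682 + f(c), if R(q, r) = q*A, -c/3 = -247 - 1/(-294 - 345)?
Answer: 134775125062/15123 ≈ 8.9119e+6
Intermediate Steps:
c = 157832/213 (c = -3*(-247 - 1/(-294 - 345)) = -3*(-247 - 1/(-639)) = -3*(-247 - 1*(-1/639)) = -3*(-247 + 1/639) = -3*(-157832/639) = 157832/213 ≈ 741.00)
R(q, r) = -5*q (R(q, r) = q*(-5) = -5*q)
f(B) = 360 + 12*B² (f(B) = 6*((B² + B*B) - 5*(-12)) = 6*((B² + B²) + 60) = 6*(2*B² + 60) = 6*(60 + 2*B²) = 360 + 12*B²)
2322682 + f(c) = 2322682 + (360 + 12*(157832/213)²) = 2322682 + (360 + 12*(24910940224/45369)) = 2322682 + (360 + 99643760896/15123) = 2322682 + 99649205176/15123 = 134775125062/15123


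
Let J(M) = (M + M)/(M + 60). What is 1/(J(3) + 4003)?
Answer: 21/84065 ≈ 0.00024981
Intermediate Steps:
J(M) = 2*M/(60 + M) (J(M) = (2*M)/(60 + M) = 2*M/(60 + M))
1/(J(3) + 4003) = 1/(2*3/(60 + 3) + 4003) = 1/(2*3/63 + 4003) = 1/(2*3*(1/63) + 4003) = 1/(2/21 + 4003) = 1/(84065/21) = 21/84065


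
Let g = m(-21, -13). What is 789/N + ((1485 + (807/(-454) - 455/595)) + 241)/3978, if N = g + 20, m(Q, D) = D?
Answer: 24317150485/214915428 ≈ 113.15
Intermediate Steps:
g = -13
N = 7 (N = -13 + 20 = 7)
789/N + ((1485 + (807/(-454) - 455/595)) + 241)/3978 = 789/7 + ((1485 + (807/(-454) - 455/595)) + 241)/3978 = 789*(⅐) + ((1485 + (807*(-1/454) - 455*1/595)) + 241)*(1/3978) = 789/7 + ((1485 + (-807/454 - 13/17)) + 241)*(1/3978) = 789/7 + ((1485 - 19621/7718) + 241)*(1/3978) = 789/7 + (11441609/7718 + 241)*(1/3978) = 789/7 + (13301647/7718)*(1/3978) = 789/7 + 13301647/30702204 = 24317150485/214915428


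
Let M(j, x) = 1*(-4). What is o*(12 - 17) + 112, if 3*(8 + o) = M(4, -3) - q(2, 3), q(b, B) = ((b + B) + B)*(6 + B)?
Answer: 836/3 ≈ 278.67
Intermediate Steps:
M(j, x) = -4
q(b, B) = (6 + B)*(b + 2*B) (q(b, B) = ((B + b) + B)*(6 + B) = (b + 2*B)*(6 + B) = (6 + B)*(b + 2*B))
o = -100/3 (o = -8 + (-4 - (2*3**2 + 6*2 + 12*3 + 3*2))/3 = -8 + (-4 - (2*9 + 12 + 36 + 6))/3 = -8 + (-4 - (18 + 12 + 36 + 6))/3 = -8 + (-4 - 1*72)/3 = -8 + (-4 - 72)/3 = -8 + (1/3)*(-76) = -8 - 76/3 = -100/3 ≈ -33.333)
o*(12 - 17) + 112 = -100*(12 - 17)/3 + 112 = -100/3*(-5) + 112 = 500/3 + 112 = 836/3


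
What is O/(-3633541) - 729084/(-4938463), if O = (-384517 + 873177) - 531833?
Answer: 2862364869543/17944107787483 ≈ 0.15952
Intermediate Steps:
O = -43173 (O = 488660 - 531833 = -43173)
O/(-3633541) - 729084/(-4938463) = -43173/(-3633541) - 729084/(-4938463) = -43173*(-1/3633541) - 729084*(-1/4938463) = 43173/3633541 + 729084/4938463 = 2862364869543/17944107787483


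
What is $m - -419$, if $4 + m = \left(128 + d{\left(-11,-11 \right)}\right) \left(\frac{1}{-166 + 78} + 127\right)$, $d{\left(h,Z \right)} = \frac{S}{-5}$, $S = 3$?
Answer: $\frac{1460215}{88} \approx 16593.0$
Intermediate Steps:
$d{\left(h,Z \right)} = - \frac{3}{5}$ ($d{\left(h,Z \right)} = \frac{3}{-5} = 3 \left(- \frac{1}{5}\right) = - \frac{3}{5}$)
$m = \frac{1423343}{88}$ ($m = -4 + \left(128 - \frac{3}{5}\right) \left(\frac{1}{-166 + 78} + 127\right) = -4 + \frac{637 \left(\frac{1}{-88} + 127\right)}{5} = -4 + \frac{637 \left(- \frac{1}{88} + 127\right)}{5} = -4 + \frac{637}{5} \cdot \frac{11175}{88} = -4 + \frac{1423695}{88} = \frac{1423343}{88} \approx 16174.0$)
$m - -419 = \frac{1423343}{88} - -419 = \frac{1423343}{88} + 419 = \frac{1460215}{88}$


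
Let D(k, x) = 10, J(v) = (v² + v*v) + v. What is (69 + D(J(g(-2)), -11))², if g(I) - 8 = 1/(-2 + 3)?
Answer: 6241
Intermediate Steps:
g(I) = 9 (g(I) = 8 + 1/(-2 + 3) = 8 + 1/1 = 8 + 1 = 9)
J(v) = v + 2*v² (J(v) = (v² + v²) + v = 2*v² + v = v + 2*v²)
(69 + D(J(g(-2)), -11))² = (69 + 10)² = 79² = 6241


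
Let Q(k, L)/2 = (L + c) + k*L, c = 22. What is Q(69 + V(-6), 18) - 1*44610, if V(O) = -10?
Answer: -42406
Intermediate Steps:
Q(k, L) = 44 + 2*L + 2*L*k (Q(k, L) = 2*((L + 22) + k*L) = 2*((22 + L) + L*k) = 2*(22 + L + L*k) = 44 + 2*L + 2*L*k)
Q(69 + V(-6), 18) - 1*44610 = (44 + 2*18 + 2*18*(69 - 10)) - 1*44610 = (44 + 36 + 2*18*59) - 44610 = (44 + 36 + 2124) - 44610 = 2204 - 44610 = -42406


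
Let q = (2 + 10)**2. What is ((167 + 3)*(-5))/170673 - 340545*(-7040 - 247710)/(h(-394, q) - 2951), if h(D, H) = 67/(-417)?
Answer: -42289906260919025/1438602717 ≈ -2.9397e+7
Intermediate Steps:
q = 144 (q = 12**2 = 144)
h(D, H) = -67/417 (h(D, H) = 67*(-1/417) = -67/417)
((167 + 3)*(-5))/170673 - 340545*(-7040 - 247710)/(h(-394, q) - 2951) = ((167 + 3)*(-5))/170673 - 340545*(-7040 - 247710)/(-67/417 - 2951) = (170*(-5))*(1/170673) - 340545/((-1230634/417/(-254750))) = -850*1/170673 - 340545/((-1230634/417*(-1/254750))) = -850/170673 - 340545/615317/53115375 = -850/170673 - 340545*53115375/615317 = -850/170673 - 247783224375/8429 = -42289906260919025/1438602717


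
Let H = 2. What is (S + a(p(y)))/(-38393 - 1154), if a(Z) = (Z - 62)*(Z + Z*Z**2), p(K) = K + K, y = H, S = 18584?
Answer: -14640/39547 ≈ -0.37019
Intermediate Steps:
y = 2
p(K) = 2*K
a(Z) = (-62 + Z)*(Z + Z**3)
(S + a(p(y)))/(-38393 - 1154) = (18584 + (2*2)*(-62 + 2*2 + (2*2)**3 - 62*(2*2)**2))/(-38393 - 1154) = (18584 + 4*(-62 + 4 + 4**3 - 62*4**2))/(-39547) = (18584 + 4*(-62 + 4 + 64 - 62*16))*(-1/39547) = (18584 + 4*(-62 + 4 + 64 - 992))*(-1/39547) = (18584 + 4*(-986))*(-1/39547) = (18584 - 3944)*(-1/39547) = 14640*(-1/39547) = -14640/39547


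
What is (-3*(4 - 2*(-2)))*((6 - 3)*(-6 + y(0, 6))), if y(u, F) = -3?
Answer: 648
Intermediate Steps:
(-3*(4 - 2*(-2)))*((6 - 3)*(-6 + y(0, 6))) = (-3*(4 - 2*(-2)))*((6 - 3)*(-6 - 3)) = (-3*(4 + 4))*(3*(-9)) = -3*8*(-27) = -24*(-27) = 648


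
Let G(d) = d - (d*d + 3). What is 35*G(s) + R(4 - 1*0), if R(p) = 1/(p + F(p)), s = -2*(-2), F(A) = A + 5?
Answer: -6824/13 ≈ -524.92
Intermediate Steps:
F(A) = 5 + A
s = 4
G(d) = -3 + d - d² (G(d) = d - (d² + 3) = d - (3 + d²) = d + (-3 - d²) = -3 + d - d²)
R(p) = 1/(5 + 2*p) (R(p) = 1/(p + (5 + p)) = 1/(5 + 2*p))
35*G(s) + R(4 - 1*0) = 35*(-3 + 4 - 1*4²) + 1/(5 + 2*(4 - 1*0)) = 35*(-3 + 4 - 1*16) + 1/(5 + 2*(4 + 0)) = 35*(-3 + 4 - 16) + 1/(5 + 2*4) = 35*(-15) + 1/(5 + 8) = -525 + 1/13 = -6824/13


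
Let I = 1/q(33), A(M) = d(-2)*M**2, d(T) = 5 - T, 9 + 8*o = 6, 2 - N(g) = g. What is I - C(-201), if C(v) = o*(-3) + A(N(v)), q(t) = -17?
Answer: -39231129/136 ≈ -2.8846e+5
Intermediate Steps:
N(g) = 2 - g
o = -3/8 (o = -9/8 + (1/8)*6 = -9/8 + 3/4 = -3/8 ≈ -0.37500)
A(M) = 7*M**2 (A(M) = (5 - 1*(-2))*M**2 = (5 + 2)*M**2 = 7*M**2)
C(v) = 9/8 + 7*(2 - v)**2 (C(v) = -3/8*(-3) + 7*(2 - v)**2 = 9/8 + 7*(2 - v)**2)
I = -1/17 (I = 1/(-17) = -1/17 ≈ -0.058824)
I - C(-201) = -1/17 - (9/8 + 7*(-2 - 201)**2) = -1/17 - (9/8 + 7*(-203)**2) = -1/17 - (9/8 + 7*41209) = -1/17 - (9/8 + 288463) = -1/17 - 1*2307713/8 = -1/17 - 2307713/8 = -39231129/136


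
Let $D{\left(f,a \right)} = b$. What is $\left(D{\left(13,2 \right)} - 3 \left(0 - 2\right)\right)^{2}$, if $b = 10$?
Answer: $256$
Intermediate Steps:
$D{\left(f,a \right)} = 10$
$\left(D{\left(13,2 \right)} - 3 \left(0 - 2\right)\right)^{2} = \left(10 - 3 \left(0 - 2\right)\right)^{2} = \left(10 - -6\right)^{2} = \left(10 + 6\right)^{2} = 16^{2} = 256$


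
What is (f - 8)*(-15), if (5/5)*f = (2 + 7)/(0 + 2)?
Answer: 105/2 ≈ 52.500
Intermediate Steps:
f = 9/2 (f = (2 + 7)/(0 + 2) = 9/2 ≈ 4.5000)
(f - 8)*(-15) = (9/2 - 8)*(-15) = -7/2*(-15) = 105/2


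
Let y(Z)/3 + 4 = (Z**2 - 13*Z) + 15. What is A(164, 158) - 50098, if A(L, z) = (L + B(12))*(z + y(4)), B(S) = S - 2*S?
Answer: -37482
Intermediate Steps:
y(Z) = 33 - 39*Z + 3*Z**2 (y(Z) = -12 + 3*((Z**2 - 13*Z) + 15) = -12 + 3*(15 + Z**2 - 13*Z) = -12 + (45 - 39*Z + 3*Z**2) = 33 - 39*Z + 3*Z**2)
B(S) = -S
A(L, z) = (-75 + z)*(-12 + L) (A(L, z) = (L - 1*12)*(z + (33 - 39*4 + 3*4**2)) = (L - 12)*(z + (33 - 156 + 3*16)) = (-12 + L)*(z + (33 - 156 + 48)) = (-12 + L)*(z - 75) = (-12 + L)*(-75 + z) = (-75 + z)*(-12 + L))
A(164, 158) - 50098 = (900 - 75*164 - 12*158 + 164*158) - 50098 = (900 - 12300 - 1896 + 25912) - 50098 = 12616 - 50098 = -37482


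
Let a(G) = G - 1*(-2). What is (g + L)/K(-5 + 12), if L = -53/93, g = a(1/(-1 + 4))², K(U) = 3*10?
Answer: 136/837 ≈ 0.16249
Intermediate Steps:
a(G) = 2 + G (a(G) = G + 2 = 2 + G)
K(U) = 30
g = 49/9 (g = (2 + 1/(-1 + 4))² = (2 + 1/3)² = (2 + ⅓)² = (7/3)² = 49/9 ≈ 5.4444)
L = -53/93 (L = -53*1/93 = -53/93 ≈ -0.56989)
(g + L)/K(-5 + 12) = (49/9 - 53/93)/30 = (1/30)*(1360/279) = 136/837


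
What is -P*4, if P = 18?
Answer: -72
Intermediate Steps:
-P*4 = -1*18*4 = -18*4 = -72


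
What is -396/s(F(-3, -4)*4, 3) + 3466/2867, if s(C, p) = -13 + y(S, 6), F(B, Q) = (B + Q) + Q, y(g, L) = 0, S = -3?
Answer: 1180390/37271 ≈ 31.670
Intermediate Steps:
F(B, Q) = B + 2*Q
s(C, p) = -13 (s(C, p) = -13 + 0 = -13)
-396/s(F(-3, -4)*4, 3) + 3466/2867 = -396/(-13) + 3466/2867 = -396*(-1/13) + 3466*(1/2867) = 396/13 + 3466/2867 = 1180390/37271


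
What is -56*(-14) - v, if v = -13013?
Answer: 13797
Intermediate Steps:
-56*(-14) - v = -56*(-14) - 1*(-13013) = 784 + 13013 = 13797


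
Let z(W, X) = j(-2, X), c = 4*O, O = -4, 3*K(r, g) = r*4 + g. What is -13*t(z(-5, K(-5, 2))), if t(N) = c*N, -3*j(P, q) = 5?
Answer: -1040/3 ≈ -346.67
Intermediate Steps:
j(P, q) = -5/3 (j(P, q) = -⅓*5 = -5/3)
K(r, g) = g/3 + 4*r/3 (K(r, g) = (r*4 + g)/3 = (4*r + g)/3 = (g + 4*r)/3 = g/3 + 4*r/3)
c = -16 (c = 4*(-4) = -16)
z(W, X) = -5/3
t(N) = -16*N
-13*t(z(-5, K(-5, 2))) = -(-208)*(-5)/3 = -13*80/3 = -1040/3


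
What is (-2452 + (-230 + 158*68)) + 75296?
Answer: 83358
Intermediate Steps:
(-2452 + (-230 + 158*68)) + 75296 = (-2452 + (-230 + 10744)) + 75296 = (-2452 + 10514) + 75296 = 8062 + 75296 = 83358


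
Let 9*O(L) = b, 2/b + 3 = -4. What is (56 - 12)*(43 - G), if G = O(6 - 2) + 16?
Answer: 74932/63 ≈ 1189.4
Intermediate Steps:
b = -2/7 (b = 2/(-3 - 4) = 2/(-7) = 2*(-⅐) = -2/7 ≈ -0.28571)
O(L) = -2/63 (O(L) = (⅑)*(-2/7) = -2/63)
G = 1006/63 (G = -2/63 + 16 = 1006/63 ≈ 15.968)
(56 - 12)*(43 - G) = (56 - 12)*(43 - 1*1006/63) = 44*(43 - 1006/63) = 44*(1703/63) = 74932/63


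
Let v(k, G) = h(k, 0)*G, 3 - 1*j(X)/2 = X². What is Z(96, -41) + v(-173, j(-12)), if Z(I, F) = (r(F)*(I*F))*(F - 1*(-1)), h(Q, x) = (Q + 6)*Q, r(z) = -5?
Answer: -8934462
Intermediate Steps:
j(X) = 6 - 2*X²
h(Q, x) = Q*(6 + Q) (h(Q, x) = (6 + Q)*Q = Q*(6 + Q))
v(k, G) = G*k*(6 + k) (v(k, G) = (k*(6 + k))*G = G*k*(6 + k))
Z(I, F) = -5*F*I*(1 + F) (Z(I, F) = (-5*I*F)*(F - 1*(-1)) = (-5*F*I)*(F + 1) = (-5*F*I)*(1 + F) = -5*F*I*(1 + F))
Z(96, -41) + v(-173, j(-12)) = -5*(-41)*96*(1 - 41) + (6 - 2*(-12)²)*(-173)*(6 - 173) = -5*(-41)*96*(-40) + (6 - 2*144)*(-173)*(-167) = -787200 + (6 - 288)*(-173)*(-167) = -787200 - 282*(-173)*(-167) = -787200 - 8147262 = -8934462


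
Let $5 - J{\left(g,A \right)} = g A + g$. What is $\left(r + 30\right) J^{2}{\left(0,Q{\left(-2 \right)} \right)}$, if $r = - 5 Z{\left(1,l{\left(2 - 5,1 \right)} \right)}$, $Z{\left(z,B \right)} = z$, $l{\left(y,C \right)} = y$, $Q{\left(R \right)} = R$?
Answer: $625$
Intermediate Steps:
$J{\left(g,A \right)} = 5 - g - A g$ ($J{\left(g,A \right)} = 5 - \left(g A + g\right) = 5 - \left(A g + g\right) = 5 - \left(g + A g\right) = 5 - g - A g$)
$r = -5$ ($r = \left(-5\right) 1 = -5$)
$\left(r + 30\right) J^{2}{\left(0,Q{\left(-2 \right)} \right)} = \left(-5 + 30\right) \left(5 - 0 - \left(-2\right) 0\right)^{2} = 25 \left(5 + 0 + 0\right)^{2} = 25 \cdot 5^{2} = 25 \cdot 25 = 625$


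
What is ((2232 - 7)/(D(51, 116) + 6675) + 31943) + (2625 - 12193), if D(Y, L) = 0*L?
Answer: 67126/3 ≈ 22375.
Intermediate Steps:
D(Y, L) = 0
((2232 - 7)/(D(51, 116) + 6675) + 31943) + (2625 - 12193) = ((2232 - 7)/(0 + 6675) + 31943) + (2625 - 12193) = (2225/6675 + 31943) - 9568 = (2225*(1/6675) + 31943) - 9568 = (⅓ + 31943) - 9568 = 95830/3 - 9568 = 67126/3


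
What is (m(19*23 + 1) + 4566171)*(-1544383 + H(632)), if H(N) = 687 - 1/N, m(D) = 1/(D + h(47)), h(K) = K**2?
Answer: -5895966058150934487/836452 ≈ -7.0488e+12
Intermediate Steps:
m(D) = 1/(2209 + D) (m(D) = 1/(D + 47**2) = 1/(D + 2209) = 1/(2209 + D))
(m(19*23 + 1) + 4566171)*(-1544383 + H(632)) = (1/(2209 + (19*23 + 1)) + 4566171)*(-1544383 + (687 - 1/632)) = (1/(2209 + (437 + 1)) + 4566171)*(-1544383 + (687 - 1*1/632)) = (1/(2209 + 438) + 4566171)*(-1544383 + (687 - 1/632)) = (1/2647 + 4566171)*(-1544383 + 434183/632) = (1/2647 + 4566171)*(-975615873/632) = (12086654638/2647)*(-975615873/632) = -5895966058150934487/836452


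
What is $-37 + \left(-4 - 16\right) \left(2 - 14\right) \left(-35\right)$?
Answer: $-8437$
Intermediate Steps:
$-37 + \left(-4 - 16\right) \left(2 - 14\right) \left(-35\right) = -37 + \left(-20\right) \left(-12\right) \left(-35\right) = -37 + 240 \left(-35\right) = -37 - 8400 = -8437$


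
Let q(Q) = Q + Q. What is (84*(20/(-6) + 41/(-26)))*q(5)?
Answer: -53620/13 ≈ -4124.6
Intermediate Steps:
q(Q) = 2*Q
(84*(20/(-6) + 41/(-26)))*q(5) = (84*(20/(-6) + 41/(-26)))*(2*5) = (84*(20*(-⅙) + 41*(-1/26)))*10 = (84*(-10/3 - 41/26))*10 = (84*(-383/78))*10 = -5362/13*10 = -53620/13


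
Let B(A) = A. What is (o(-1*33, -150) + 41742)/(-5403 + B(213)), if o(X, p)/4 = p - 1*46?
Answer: -20479/2595 ≈ -7.8917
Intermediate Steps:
o(X, p) = -184 + 4*p (o(X, p) = 4*(p - 1*46) = 4*(p - 46) = 4*(-46 + p) = -184 + 4*p)
(o(-1*33, -150) + 41742)/(-5403 + B(213)) = ((-184 + 4*(-150)) + 41742)/(-5403 + 213) = ((-184 - 600) + 41742)/(-5190) = (-784 + 41742)*(-1/5190) = 40958*(-1/5190) = -20479/2595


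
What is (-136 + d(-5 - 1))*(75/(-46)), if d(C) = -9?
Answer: 10875/46 ≈ 236.41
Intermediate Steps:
(-136 + d(-5 - 1))*(75/(-46)) = (-136 - 9)*(75/(-46)) = -10875*(-1)/46 = -145*(-75/46) = 10875/46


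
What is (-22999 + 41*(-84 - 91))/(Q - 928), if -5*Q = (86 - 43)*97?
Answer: 50290/2937 ≈ 17.123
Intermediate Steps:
Q = -4171/5 (Q = -(86 - 43)*97/5 = -43*97/5 = -⅕*4171 = -4171/5 ≈ -834.20)
(-22999 + 41*(-84 - 91))/(Q - 928) = (-22999 + 41*(-84 - 91))/(-4171/5 - 928) = (-22999 + 41*(-175))/(-8811/5) = (-22999 - 7175)*(-5/8811) = -30174*(-5/8811) = 50290/2937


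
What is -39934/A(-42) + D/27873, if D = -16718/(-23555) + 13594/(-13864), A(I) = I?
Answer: 75917874502093/79845514140 ≈ 950.81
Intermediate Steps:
D = -44214159/163283260 (D = -16718*(-1/23555) + 13594*(-1/13864) = 16718/23555 - 6797/6932 = -44214159/163283260 ≈ -0.27078)
-39934/A(-42) + D/27873 = -39934/(-42) - 44214159/163283260/27873 = -39934*(-1/42) - 44214159/163283260*1/27873 = 19967/21 - 775687/79845514140 = 75917874502093/79845514140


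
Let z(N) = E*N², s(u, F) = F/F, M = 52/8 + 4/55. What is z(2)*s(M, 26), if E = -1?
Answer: -4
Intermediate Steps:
M = 723/110 (M = 52*(⅛) + 4*(1/55) = 13/2 + 4/55 = 723/110 ≈ 6.5727)
s(u, F) = 1
z(N) = -N²
z(2)*s(M, 26) = -1*2²*1 = -1*4*1 = -4*1 = -4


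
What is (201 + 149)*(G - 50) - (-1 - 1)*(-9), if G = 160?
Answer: 38482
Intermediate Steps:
(201 + 149)*(G - 50) - (-1 - 1)*(-9) = (201 + 149)*(160 - 50) - (-1 - 1)*(-9) = 350*110 - (-2)*(-9) = 38500 - 1*18 = 38500 - 18 = 38482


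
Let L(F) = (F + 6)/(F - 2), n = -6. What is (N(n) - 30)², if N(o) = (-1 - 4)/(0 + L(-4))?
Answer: 225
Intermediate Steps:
L(F) = (6 + F)/(-2 + F)
N(o) = 15 (N(o) = (-1 - 4)/(0 + (6 - 4)/(-2 - 4)) = -5/(0 + 2/(-6)) = -5/(0 - ⅙*2) = -5/(0 - ⅓) = -5/(-⅓) = -5*(-3) = 15)
(N(n) - 30)² = (15 - 30)² = (-15)² = 225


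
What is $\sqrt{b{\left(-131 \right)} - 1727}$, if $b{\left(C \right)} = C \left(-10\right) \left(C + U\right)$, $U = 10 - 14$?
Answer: $i \sqrt{178577} \approx 422.58 i$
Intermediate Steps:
$U = -4$ ($U = 10 - 14 = -4$)
$b{\left(C \right)} = - 10 C \left(-4 + C\right)$ ($b{\left(C \right)} = C \left(-10\right) \left(C - 4\right) = - 10 C \left(-4 + C\right)$)
$\sqrt{b{\left(-131 \right)} - 1727} = \sqrt{10 \left(-131\right) \left(4 - -131\right) - 1727} = \sqrt{10 \left(-131\right) \left(4 + 131\right) - 1727} = \sqrt{10 \left(-131\right) 135 - 1727} = \sqrt{-176850 - 1727} = \sqrt{-178577} = i \sqrt{178577}$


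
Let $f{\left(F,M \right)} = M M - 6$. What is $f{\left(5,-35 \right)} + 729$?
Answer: $1948$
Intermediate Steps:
$f{\left(F,M \right)} = -6 + M^{2}$ ($f{\left(F,M \right)} = M^{2} - 6 = -6 + M^{2}$)
$f{\left(5,-35 \right)} + 729 = \left(-6 + \left(-35\right)^{2}\right) + 729 = \left(-6 + 1225\right) + 729 = 1219 + 729 = 1948$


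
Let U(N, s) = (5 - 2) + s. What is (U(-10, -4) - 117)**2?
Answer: 13924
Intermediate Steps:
U(N, s) = 3 + s
(U(-10, -4) - 117)**2 = ((3 - 4) - 117)**2 = (-1 - 117)**2 = (-118)**2 = 13924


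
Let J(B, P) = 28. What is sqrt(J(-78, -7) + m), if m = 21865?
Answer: sqrt(21893) ≈ 147.96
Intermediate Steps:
sqrt(J(-78, -7) + m) = sqrt(28 + 21865) = sqrt(21893)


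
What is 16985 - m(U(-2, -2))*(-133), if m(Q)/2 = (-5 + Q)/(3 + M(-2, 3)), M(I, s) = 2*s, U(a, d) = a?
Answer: 151003/9 ≈ 16778.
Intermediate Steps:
m(Q) = -10/9 + 2*Q/9 (m(Q) = 2*((-5 + Q)/(3 + 2*3)) = 2*((-5 + Q)/(3 + 6)) = 2*((-5 + Q)/9) = 2*((-5 + Q)*(⅑)) = 2*(-5/9 + Q/9) = -10/9 + 2*Q/9)
16985 - m(U(-2, -2))*(-133) = 16985 - (-10/9 + (2/9)*(-2))*(-133) = 16985 - (-10/9 - 4/9)*(-133) = 16985 - (-14)*(-133)/9 = 16985 - 1*1862/9 = 16985 - 1862/9 = 151003/9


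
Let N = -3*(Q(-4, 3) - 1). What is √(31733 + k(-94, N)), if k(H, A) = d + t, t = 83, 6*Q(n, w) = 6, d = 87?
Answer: √31903 ≈ 178.61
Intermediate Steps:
Q(n, w) = 1 (Q(n, w) = (⅙)*6 = 1)
N = 0 (N = -3*(1 - 1) = -3*0 = 0)
k(H, A) = 170 (k(H, A) = 87 + 83 = 170)
√(31733 + k(-94, N)) = √(31733 + 170) = √31903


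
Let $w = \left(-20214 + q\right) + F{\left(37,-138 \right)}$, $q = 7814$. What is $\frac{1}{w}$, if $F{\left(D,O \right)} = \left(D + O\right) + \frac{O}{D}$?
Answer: $- \frac{37}{462675} \approx -7.997 \cdot 10^{-5}$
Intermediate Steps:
$F{\left(D,O \right)} = D + O + \frac{O}{D}$
$w = - \frac{462675}{37}$ ($w = \left(-20214 + 7814\right) - \left(101 + \frac{138}{37}\right) = -12400 - \frac{3875}{37} = - \frac{462675}{37} \approx -12505.0$)
$\frac{1}{w} = \frac{1}{- \frac{462675}{37}} = - \frac{37}{462675}$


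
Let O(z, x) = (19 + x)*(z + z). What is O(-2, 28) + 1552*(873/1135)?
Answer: 1141516/1135 ≈ 1005.7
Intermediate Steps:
O(z, x) = 2*z*(19 + x) (O(z, x) = (19 + x)*(2*z) = 2*z*(19 + x))
O(-2, 28) + 1552*(873/1135) = 2*(-2)*(19 + 28) + 1552*(873/1135) = 2*(-2)*47 + 1552*(873*(1/1135)) = -188 + 1552*(873/1135) = -188 + 1354896/1135 = 1141516/1135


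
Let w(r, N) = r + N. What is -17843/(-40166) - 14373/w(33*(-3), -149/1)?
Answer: 41552213/711512 ≈ 58.400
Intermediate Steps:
w(r, N) = N + r
-17843/(-40166) - 14373/w(33*(-3), -149/1) = -17843/(-40166) - 14373/(-149/1 + 33*(-3)) = -17843*(-1/40166) - 14373/(-149*1 - 99) = 2549/5738 - 14373/(-149 - 99) = 2549/5738 - 14373/(-248) = 2549/5738 - 14373*(-1/248) = 2549/5738 + 14373/248 = 41552213/711512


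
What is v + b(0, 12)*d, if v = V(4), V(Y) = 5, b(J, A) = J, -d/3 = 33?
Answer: 5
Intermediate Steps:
d = -99 (d = -3*33 = -99)
v = 5
v + b(0, 12)*d = 5 + 0*(-99) = 5 + 0 = 5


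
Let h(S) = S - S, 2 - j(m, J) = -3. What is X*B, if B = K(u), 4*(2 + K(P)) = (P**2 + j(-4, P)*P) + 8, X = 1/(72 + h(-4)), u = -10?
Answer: 25/144 ≈ 0.17361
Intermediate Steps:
j(m, J) = 5 (j(m, J) = 2 - 1*(-3) = 2 + 3 = 5)
h(S) = 0
X = 1/72 (X = 1/(72 + 0) = 1/72 ≈ 0.013889)
K(P) = P**2/4 + 5*P/4 (K(P) = -2 + ((P**2 + 5*P) + 8)/4 = -2 + (8 + P**2 + 5*P)/4 = -2 + (2 + P**2/4 + 5*P/4) = P**2/4 + 5*P/4)
B = 25/2 (B = (1/4)*(-10)*(5 - 10) = (1/4)*(-10)*(-5) = 25/2 ≈ 12.500)
X*B = (1/72)*(25/2) = 25/144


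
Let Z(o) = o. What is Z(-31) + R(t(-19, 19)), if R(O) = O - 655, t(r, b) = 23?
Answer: -663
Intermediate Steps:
R(O) = -655 + O
Z(-31) + R(t(-19, 19)) = -31 + (-655 + 23) = -31 - 632 = -663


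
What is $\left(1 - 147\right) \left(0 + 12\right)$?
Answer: $-1752$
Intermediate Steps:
$\left(1 - 147\right) \left(0 + 12\right) = \left(-146\right) 12 = -1752$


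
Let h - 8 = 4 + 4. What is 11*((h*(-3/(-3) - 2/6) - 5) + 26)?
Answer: 1045/3 ≈ 348.33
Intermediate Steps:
h = 16 (h = 8 + (4 + 4) = 8 + 8 = 16)
11*((h*(-3/(-3) - 2/6) - 5) + 26) = 11*((16*(-3/(-3) - 2/6) - 5) + 26) = 11*((16*(-3*(-1/3) - 2*1/6) - 5) + 26) = 11*((16*(1 - 1/3) - 5) + 26) = 11*((16*(2/3) - 5) + 26) = 11*((32/3 - 5) + 26) = 11*(17/3 + 26) = 11*(95/3) = 1045/3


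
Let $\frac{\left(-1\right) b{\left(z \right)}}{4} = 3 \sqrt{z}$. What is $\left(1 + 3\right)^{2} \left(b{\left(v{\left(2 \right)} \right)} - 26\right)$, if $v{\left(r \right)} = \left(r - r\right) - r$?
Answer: $-416 - 192 i \sqrt{2} \approx -416.0 - 271.53 i$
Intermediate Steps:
$v{\left(r \right)} = - r$ ($v{\left(r \right)} = 0 - r = - r$)
$b{\left(z \right)} = - 12 \sqrt{z}$ ($b{\left(z \right)} = - 4 \cdot 3 \sqrt{z} = - 12 \sqrt{z}$)
$\left(1 + 3\right)^{2} \left(b{\left(v{\left(2 \right)} \right)} - 26\right) = \left(1 + 3\right)^{2} \left(- 12 \sqrt{\left(-1\right) 2} - 26\right) = 4^{2} \left(- 12 \sqrt{-2} - 26\right) = 16 \left(- 12 i \sqrt{2} - 26\right) = 16 \left(-26 - 12 i \sqrt{2}\right) = -416 - 192 i \sqrt{2}$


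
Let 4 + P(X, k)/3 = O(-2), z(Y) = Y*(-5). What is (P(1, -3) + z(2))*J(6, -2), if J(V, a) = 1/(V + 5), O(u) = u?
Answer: -28/11 ≈ -2.5455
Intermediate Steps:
z(Y) = -5*Y
P(X, k) = -18 (P(X, k) = -12 + 3*(-2) = -12 - 6 = -18)
J(V, a) = 1/(5 + V)
(P(1, -3) + z(2))*J(6, -2) = (-18 - 5*2)/(5 + 6) = (-18 - 10)/11 = -28*1/11 = -28/11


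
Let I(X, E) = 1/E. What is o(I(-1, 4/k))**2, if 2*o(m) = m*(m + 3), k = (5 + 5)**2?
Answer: 122500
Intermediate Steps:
k = 100 (k = 10**2 = 100)
o(m) = m*(3 + m)/2 (o(m) = (m*(m + 3))/2 = (m*(3 + m))/2 = m*(3 + m)/2)
o(I(-1, 4/k))**2 = ((3 + 1/(4/100))/(2*((4/100))))**2 = ((3 + 1/(4*(1/100)))/(2*((4*(1/100)))))**2 = ((3 + 1/(1/25))/(2*(1/25)))**2 = ((1/2)*25*(3 + 25))**2 = ((1/2)*25*28)**2 = 350**2 = 122500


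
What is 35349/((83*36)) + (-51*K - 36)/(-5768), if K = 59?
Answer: 2535613/205176 ≈ 12.358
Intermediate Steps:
35349/((83*36)) + (-51*K - 36)/(-5768) = 35349/((83*36)) + (-51*59 - 36)/(-5768) = 35349/2988 + (-3009 - 36)*(-1/5768) = 35349*(1/2988) - 3045*(-1/5768) = 11783/996 + 435/824 = 2535613/205176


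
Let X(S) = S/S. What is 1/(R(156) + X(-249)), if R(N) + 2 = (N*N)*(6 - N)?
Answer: -1/3650401 ≈ -2.7394e-7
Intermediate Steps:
R(N) = -2 + N**2*(6 - N) (R(N) = -2 + (N*N)*(6 - N) = -2 + N**2*(6 - N))
X(S) = 1
1/(R(156) + X(-249)) = 1/((-2 - 1*156**3 + 6*156**2) + 1) = 1/((-2 - 1*3796416 + 6*24336) + 1) = 1/((-2 - 3796416 + 146016) + 1) = 1/(-3650402 + 1) = 1/(-3650401) = -1/3650401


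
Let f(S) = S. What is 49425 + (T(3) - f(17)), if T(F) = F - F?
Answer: 49408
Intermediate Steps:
T(F) = 0
49425 + (T(3) - f(17)) = 49425 + (0 - 1*17) = 49425 + (0 - 17) = 49425 - 17 = 49408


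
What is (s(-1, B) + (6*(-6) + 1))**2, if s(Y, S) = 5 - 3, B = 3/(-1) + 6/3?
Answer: 1089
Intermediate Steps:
B = -1 (B = 3*(-1) + 6*(1/3) = -3 + 2 = -1)
s(Y, S) = 2
(s(-1, B) + (6*(-6) + 1))**2 = (2 + (6*(-6) + 1))**2 = (2 + (-36 + 1))**2 = (2 - 35)**2 = (-33)**2 = 1089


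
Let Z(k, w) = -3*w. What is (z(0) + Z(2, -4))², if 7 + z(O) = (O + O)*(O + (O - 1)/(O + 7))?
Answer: 25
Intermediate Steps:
z(O) = -7 + 2*O*(O + (-1 + O)/(7 + O)) (z(O) = -7 + (O + O)*(O + (O - 1)/(O + 7)) = -7 + (2*O)*(O + (-1 + O)/(7 + O)) = -7 + 2*O*(O + (-1 + O)/(7 + O)))
(z(0) + Z(2, -4))² = ((-49 - 9*0 + 2*0³ + 16*0²)/(7 + 0) - 3*(-4))² = ((-49 + 0 + 2*0 + 16*0)/7 + 12)² = ((-49 + 0 + 0 + 0)/7 + 12)² = ((⅐)*(-49) + 12)² = (-7 + 12)² = 5² = 25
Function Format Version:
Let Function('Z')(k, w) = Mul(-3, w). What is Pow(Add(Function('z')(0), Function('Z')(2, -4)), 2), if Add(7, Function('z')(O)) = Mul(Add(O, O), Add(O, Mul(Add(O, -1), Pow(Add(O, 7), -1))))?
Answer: 25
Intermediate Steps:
Function('z')(O) = Add(-7, Mul(2, O, Add(O, Mul(Pow(Add(7, O), -1), Add(-1, O))))) (Function('z')(O) = Add(-7, Mul(Add(O, O), Add(O, Mul(Add(O, -1), Pow(Add(O, 7), -1))))) = Add(-7, Mul(Mul(2, O), Add(O, Mul(Add(-1, O), Pow(Add(7, O), -1))))) = Add(-7, Mul(Mul(2, O), Add(O, Mul(Pow(Add(7, O), -1), Add(-1, O))))) = Add(-7, Mul(2, O, Add(O, Mul(Pow(Add(7, O), -1), Add(-1, O))))))
Pow(Add(Function('z')(0), Function('Z')(2, -4)), 2) = Pow(Add(Mul(Pow(Add(7, 0), -1), Add(-49, Mul(-9, 0), Mul(2, Pow(0, 3)), Mul(16, Pow(0, 2)))), Mul(-3, -4)), 2) = Pow(Add(Mul(Pow(7, -1), Add(-49, 0, Mul(2, 0), Mul(16, 0))), 12), 2) = Pow(Add(Mul(Rational(1, 7), Add(-49, 0, 0, 0)), 12), 2) = Pow(Add(Mul(Rational(1, 7), -49), 12), 2) = Pow(Add(-7, 12), 2) = Pow(5, 2) = 25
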